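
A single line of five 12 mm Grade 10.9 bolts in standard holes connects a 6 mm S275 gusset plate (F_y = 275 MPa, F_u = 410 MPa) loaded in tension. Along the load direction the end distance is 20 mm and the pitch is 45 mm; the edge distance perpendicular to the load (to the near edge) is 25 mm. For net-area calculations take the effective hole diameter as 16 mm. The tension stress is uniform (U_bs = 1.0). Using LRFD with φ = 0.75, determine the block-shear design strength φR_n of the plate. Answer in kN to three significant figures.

173 kN

Shear plane L_v = 20 + 4·45 = 200 mm; A_gv = 200 × 6 = 1200 mm².
A_nv = (200 − 4.5·16) × 6 = 768 mm².
A_nt = (25 − 0.5·16) × 6 = 102 mm².
0.6 F_u A_nv = 188.9 kN; 0.6 F_y A_gv = 198 kN → shear rupture governs the shear term.
R_n = 188.9 + 1.0 × 410 × 102 / 1000 = 230.7 kN.
Design strength φR_n = 0.75 × 230.7 = 173 kN.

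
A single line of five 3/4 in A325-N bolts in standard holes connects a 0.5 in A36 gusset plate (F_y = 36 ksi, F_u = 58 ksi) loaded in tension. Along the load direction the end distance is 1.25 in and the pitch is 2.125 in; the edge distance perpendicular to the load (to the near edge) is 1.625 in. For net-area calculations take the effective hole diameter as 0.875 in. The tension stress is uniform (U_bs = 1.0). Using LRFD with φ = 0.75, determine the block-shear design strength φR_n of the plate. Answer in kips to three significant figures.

102 kips

Shear plane L_v = 1.25 + 4·2.125 = 9.75 in; A_gv = 9.75 × 0.5 = 4.875 in².
A_nv = (9.75 − 4.5·0.875) × 0.5 = 2.906 in².
A_nt = (1.625 − 0.5·0.875) × 0.5 = 0.5938 in².
0.6 F_u A_nv = 101.1 kips; 0.6 F_y A_gv = 105.3 kips → shear rupture governs the shear term.
R_n = 101.1 + 1.0 × 58 × 0.5938 = 135.6 kips.
Design strength φR_n = 0.75 × 135.6 = 102 kips.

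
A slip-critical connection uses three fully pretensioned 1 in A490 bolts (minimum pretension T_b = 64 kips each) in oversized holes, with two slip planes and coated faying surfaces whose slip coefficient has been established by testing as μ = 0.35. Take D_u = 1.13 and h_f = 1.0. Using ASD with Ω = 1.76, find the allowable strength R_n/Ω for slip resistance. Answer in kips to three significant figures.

R_n = μ · D_u · h_f · T_b · n_s · n_b = 0.35 × 1.13 × 1.0 × 64 × 2 × 3 = 151.9 kips.
Allowable strength R_n/Ω = 151.9 / 1.76 = 86.3 kips.

86.3 kips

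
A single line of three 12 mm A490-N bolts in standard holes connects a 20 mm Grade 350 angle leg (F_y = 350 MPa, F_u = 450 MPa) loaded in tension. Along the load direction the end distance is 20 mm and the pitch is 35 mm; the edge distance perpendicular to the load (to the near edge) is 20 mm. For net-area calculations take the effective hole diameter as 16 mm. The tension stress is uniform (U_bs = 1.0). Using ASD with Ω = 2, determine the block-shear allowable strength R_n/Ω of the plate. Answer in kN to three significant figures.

189 kN

Shear plane L_v = 20 + 2·35 = 90 mm; A_gv = 90 × 20 = 1800 mm².
A_nv = (90 − 2.5·16) × 20 = 1000 mm².
A_nt = (20 − 0.5·16) × 20 = 240 mm².
0.6 F_u A_nv = 270 kN; 0.6 F_y A_gv = 378 kN → shear rupture governs the shear term.
R_n = 270 + 1.0 × 450 × 240 / 1000 = 378 kN.
Allowable strength R_n/Ω = 378 / 2 = 189 kN.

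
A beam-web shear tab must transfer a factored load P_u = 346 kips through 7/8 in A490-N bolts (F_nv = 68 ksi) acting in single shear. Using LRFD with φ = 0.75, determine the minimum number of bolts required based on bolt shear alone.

12 bolts

A_b = π·0.875²/4 = 0.6013 in².
Per-bolt design strength φR_n = 0.75 × 68 × 0.6013 × 1 = 30.67 kips.
n ≥ 346 / 30.67 = 11.28 → use 12 bolts.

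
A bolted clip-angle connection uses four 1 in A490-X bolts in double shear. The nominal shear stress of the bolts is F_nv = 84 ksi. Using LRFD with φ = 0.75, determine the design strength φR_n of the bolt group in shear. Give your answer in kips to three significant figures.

A_b = π × 1² / 4 = 0.7854 in².
R_n = F_nv · A_b · n · n_s = 84 × 0.7854 × 4 × 2 = 527.8 kips.
Design strength φR_n = 0.75 × 527.8 = 396 kips.

396 kips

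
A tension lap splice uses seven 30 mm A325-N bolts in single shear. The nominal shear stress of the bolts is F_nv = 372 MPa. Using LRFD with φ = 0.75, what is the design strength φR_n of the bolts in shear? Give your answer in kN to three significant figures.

A_b = π × 30² / 4 = 706.9 mm².
R_n = F_nv · A_b · n · n_s = 372 × 706.9 × 7 × 1 / 1000 = 1841 kN.
Design strength φR_n = 0.75 × 1841 = 1380 kN.

1380 kN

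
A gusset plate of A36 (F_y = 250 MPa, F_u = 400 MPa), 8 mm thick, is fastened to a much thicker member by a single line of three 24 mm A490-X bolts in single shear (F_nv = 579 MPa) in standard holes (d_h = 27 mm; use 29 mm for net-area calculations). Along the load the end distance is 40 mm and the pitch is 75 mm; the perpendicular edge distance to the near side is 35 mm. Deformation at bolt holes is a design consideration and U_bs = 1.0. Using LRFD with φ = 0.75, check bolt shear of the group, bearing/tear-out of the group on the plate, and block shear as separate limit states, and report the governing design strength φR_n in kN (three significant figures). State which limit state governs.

Bolt shear: A_b = π·24²/4 = 452.4 mm²; R_n = 579 × 452.4 × 3 × 1 / 1000 = 785.8 kN → 0.75 × 785.8 = 589 kN.
Bearing: edge l_c = 26.5, r_n = 101.8 kN; interior l_c = 48, r_n = 184.3 kN; R_n = 101.8 + 2·184.3 = 470.4 kN → 353 kN.
Block shear: A_gv = 1520, A_nv = 940, A_nt = 164 mm²; R_n = min(0.6F_uA_nv, 0.6F_yA_gv) + U_bs·F_u·A_nt = 291.2 kN → 218 kN.
Block shear governs: 218 kN.

218 kN (block shear governs)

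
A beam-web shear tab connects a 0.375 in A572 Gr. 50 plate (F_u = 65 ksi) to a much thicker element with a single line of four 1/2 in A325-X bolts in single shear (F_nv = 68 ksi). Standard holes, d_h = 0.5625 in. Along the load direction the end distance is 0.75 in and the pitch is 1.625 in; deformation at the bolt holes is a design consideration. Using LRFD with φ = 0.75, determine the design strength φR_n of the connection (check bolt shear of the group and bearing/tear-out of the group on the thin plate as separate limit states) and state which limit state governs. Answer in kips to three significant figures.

40.1 kips (bolt shear governs)

Bolt shear: A_b = π·0.5²/4 = 0.1963 in²; R_n = 68 × 0.1963 × 4 × 1 = 53.41 kips → 0.75 × 53.41 = 40.1 kips.
Bearing (1.2 l_c t F_u ≤ 2.4 d t F_u): upper limit = 2.4·0.5·0.375·65 = 29.25 kips.
  Edge l_c = 0.75 − 0.5625/2 = 0.4688 → r_n = 13.71 kips; interior l_c = 1.625 − 0.5625 = 1.062 → r_n = 29.25 kips.
  R_n,bearing = 1·13.71 + 3·29.25 = 101.5 kips → 0.75 × 101.5 = 76.1 kips.
Bolt shear governs: 40.1 kips.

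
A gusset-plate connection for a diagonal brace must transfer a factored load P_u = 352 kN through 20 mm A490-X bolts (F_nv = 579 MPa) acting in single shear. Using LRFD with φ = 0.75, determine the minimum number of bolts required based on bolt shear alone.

A_b = π·20²/4 = 314.2 mm².
Per-bolt design strength φR_n = 0.75 × 579 × 314.2 × 1 / 1000 = 136.4 kN.
n ≥ 352 / 136.4 = 2.58 → use 3 bolts.

3 bolts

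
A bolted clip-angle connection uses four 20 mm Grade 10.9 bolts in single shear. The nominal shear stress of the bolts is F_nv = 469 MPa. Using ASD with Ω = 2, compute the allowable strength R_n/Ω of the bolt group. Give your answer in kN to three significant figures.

A_b = π × 20² / 4 = 314.2 mm².
R_n = F_nv · A_b · n · n_s = 469 × 314.2 × 4 × 1 / 1000 = 589.4 kN.
Allowable strength R_n/Ω = 589.4 / 2 = 295 kN.

295 kN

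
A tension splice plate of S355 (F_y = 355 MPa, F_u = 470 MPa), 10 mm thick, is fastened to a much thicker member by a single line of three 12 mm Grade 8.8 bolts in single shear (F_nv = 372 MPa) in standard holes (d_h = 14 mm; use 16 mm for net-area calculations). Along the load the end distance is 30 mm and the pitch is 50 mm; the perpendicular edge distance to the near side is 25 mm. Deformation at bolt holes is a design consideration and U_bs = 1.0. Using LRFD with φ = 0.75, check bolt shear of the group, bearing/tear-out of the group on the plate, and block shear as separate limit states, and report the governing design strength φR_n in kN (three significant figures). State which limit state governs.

94.7 kN (bolt shear governs)

Bolt shear: A_b = π·12²/4 = 113.1 mm²; R_n = 372 × 113.1 × 3 × 1 / 1000 = 126.2 kN → 0.75 × 126.2 = 94.7 kN.
Bearing: edge l_c = 23, r_n = 129.7 kN; interior l_c = 36, r_n = 135.4 kN; R_n = 129.7 + 2·135.4 = 400.4 kN → 300 kN.
Block shear: A_gv = 1300, A_nv = 900, A_nt = 170 mm²; R_n = min(0.6F_uA_nv, 0.6F_yA_gv) + U_bs·F_u·A_nt = 333.7 kN → 250 kN.
Bolt shear governs: 94.7 kN.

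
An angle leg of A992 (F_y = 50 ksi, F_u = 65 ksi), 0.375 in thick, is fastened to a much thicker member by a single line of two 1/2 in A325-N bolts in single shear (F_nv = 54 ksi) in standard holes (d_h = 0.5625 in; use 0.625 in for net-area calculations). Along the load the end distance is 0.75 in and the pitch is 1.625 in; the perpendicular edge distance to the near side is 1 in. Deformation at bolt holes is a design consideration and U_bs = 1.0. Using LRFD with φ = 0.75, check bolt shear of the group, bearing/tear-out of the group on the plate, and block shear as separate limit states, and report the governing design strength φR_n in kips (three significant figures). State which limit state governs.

15.9 kips (bolt shear governs)

Bolt shear: A_b = π·0.5²/4 = 0.1963 in²; R_n = 54 × 0.1963 × 2 × 1 = 21.21 kips → 0.75 × 21.21 = 15.9 kips.
Bearing: edge l_c = 0.4688, r_n = 13.71 kips; interior l_c = 1.062, r_n = 29.25 kips; R_n = 13.71 + 1·29.25 = 42.96 kips → 32.2 kips.
Block shear: A_gv = 0.8906, A_nv = 0.5391, A_nt = 0.2578 in²; R_n = min(0.6F_uA_nv, 0.6F_yA_gv) + U_bs·F_u·A_nt = 37.78 kips → 28.3 kips.
Bolt shear governs: 15.9 kips.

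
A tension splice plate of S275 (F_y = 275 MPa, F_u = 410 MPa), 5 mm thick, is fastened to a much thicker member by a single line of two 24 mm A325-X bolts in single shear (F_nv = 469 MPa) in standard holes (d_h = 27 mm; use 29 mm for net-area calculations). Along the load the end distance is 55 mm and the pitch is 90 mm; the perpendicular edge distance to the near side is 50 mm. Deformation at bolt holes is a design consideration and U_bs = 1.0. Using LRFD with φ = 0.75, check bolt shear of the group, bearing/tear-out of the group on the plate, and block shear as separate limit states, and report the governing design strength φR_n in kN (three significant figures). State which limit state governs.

Bolt shear: A_b = π·24²/4 = 452.4 mm²; R_n = 469 × 452.4 × 2 × 1 / 1000 = 424.3 kN → 0.75 × 424.3 = 318 kN.
Bearing: edge l_c = 41.5, r_n = 102.1 kN; interior l_c = 63, r_n = 118.1 kN; R_n = 102.1 + 1·118.1 = 220.2 kN → 165 kN.
Block shear: A_gv = 725, A_nv = 507.5, A_nt = 177.5 mm²; R_n = min(0.6F_uA_nv, 0.6F_yA_gv) + U_bs·F_u·A_nt = 192.4 kN → 144 kN.
Block shear governs: 144 kN.

144 kN (block shear governs)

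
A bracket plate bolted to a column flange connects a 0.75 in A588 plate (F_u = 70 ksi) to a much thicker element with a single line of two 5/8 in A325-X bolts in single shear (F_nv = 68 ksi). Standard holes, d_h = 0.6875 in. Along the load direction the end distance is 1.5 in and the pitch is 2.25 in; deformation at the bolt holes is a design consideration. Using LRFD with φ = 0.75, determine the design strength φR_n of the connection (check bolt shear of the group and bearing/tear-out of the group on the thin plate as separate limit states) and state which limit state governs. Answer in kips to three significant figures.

31.3 kips (bolt shear governs)

Bolt shear: A_b = π·0.625²/4 = 0.3068 in²; R_n = 68 × 0.3068 × 2 × 1 = 41.72 kips → 0.75 × 41.72 = 31.3 kips.
Bearing (1.2 l_c t F_u ≤ 2.4 d t F_u): upper limit = 2.4·0.625·0.75·70 = 78.75 kips.
  Edge l_c = 1.5 − 0.6875/2 = 1.156 → r_n = 72.84 kips; interior l_c = 2.25 − 0.6875 = 1.562 → r_n = 78.75 kips.
  R_n,bearing = 1·72.84 + 1·78.75 = 151.6 kips → 0.75 × 151.6 = 114 kips.
Bolt shear governs: 31.3 kips.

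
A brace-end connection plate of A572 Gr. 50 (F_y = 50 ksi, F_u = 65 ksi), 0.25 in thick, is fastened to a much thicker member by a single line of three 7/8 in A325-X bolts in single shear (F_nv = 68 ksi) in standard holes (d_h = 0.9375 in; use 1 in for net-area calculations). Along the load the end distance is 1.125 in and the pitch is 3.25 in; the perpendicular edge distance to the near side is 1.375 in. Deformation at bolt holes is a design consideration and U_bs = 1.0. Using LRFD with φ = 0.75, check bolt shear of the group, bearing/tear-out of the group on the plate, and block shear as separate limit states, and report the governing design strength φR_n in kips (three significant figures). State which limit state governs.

48.1 kips (block shear governs)

Bolt shear: A_b = π·0.875²/4 = 0.6013 in²; R_n = 68 × 0.6013 × 3 × 1 = 122.7 kips → 0.75 × 122.7 = 92 kips.
Bearing: edge l_c = 0.6562, r_n = 12.8 kips; interior l_c = 2.312, r_n = 34.12 kips; R_n = 12.8 + 2·34.12 = 81.05 kips → 60.8 kips.
Block shear: A_gv = 1.906, A_nv = 1.281, A_nt = 0.2188 in²; R_n = min(0.6F_uA_nv, 0.6F_yA_gv) + U_bs·F_u·A_nt = 64.19 kips → 48.1 kips.
Block shear governs: 48.1 kips.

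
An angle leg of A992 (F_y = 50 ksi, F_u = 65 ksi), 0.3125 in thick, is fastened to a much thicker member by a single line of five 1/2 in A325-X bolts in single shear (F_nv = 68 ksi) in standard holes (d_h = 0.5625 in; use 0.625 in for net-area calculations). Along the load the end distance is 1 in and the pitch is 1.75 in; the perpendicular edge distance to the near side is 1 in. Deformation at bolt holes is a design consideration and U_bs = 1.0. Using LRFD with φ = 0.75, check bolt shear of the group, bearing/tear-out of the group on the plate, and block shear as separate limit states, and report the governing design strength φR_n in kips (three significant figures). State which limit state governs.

50.1 kips (bolt shear governs)

Bolt shear: A_b = π·0.5²/4 = 0.1963 in²; R_n = 68 × 0.1963 × 5 × 1 = 66.76 kips → 0.75 × 66.76 = 50.1 kips.
Bearing: edge l_c = 0.7188, r_n = 17.52 kips; interior l_c = 1.188, r_n = 24.38 kips; R_n = 17.52 + 4·24.38 = 115 kips → 86.3 kips.
Block shear: A_gv = 2.5, A_nv = 1.621, A_nt = 0.2148 in²; R_n = min(0.6F_uA_nv, 0.6F_yA_gv) + U_bs·F_u·A_nt = 77.19 kips → 57.9 kips.
Bolt shear governs: 50.1 kips.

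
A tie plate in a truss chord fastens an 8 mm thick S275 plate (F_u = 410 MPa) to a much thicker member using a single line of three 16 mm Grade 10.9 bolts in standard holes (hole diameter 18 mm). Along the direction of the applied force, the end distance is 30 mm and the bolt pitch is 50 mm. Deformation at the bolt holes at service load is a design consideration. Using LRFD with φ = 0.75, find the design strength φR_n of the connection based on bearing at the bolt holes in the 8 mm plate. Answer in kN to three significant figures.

Per bolt r_n = 1.2 l_c t F_u ≤ 2.4 d t F_u; upper limit = 2.4 × 16 × 8 × 410 / 1000 = 126 kN.
Edge bolt: l_c = 30 − 18/2 = 21 mm → 1.2 × 21 × 8 × 410 / 1000 = 82.66 → r_n = 82.66 kN.
Interior bolts: l_c = 50 − 18 = 32 mm → 1.2 × 32 × 8 × 410 / 1000 = 126 → r_n = 126 kN.
R_n = 1 × 82.66 + 2 × 126 = 334.6 kN.
Design strength φR_n = 0.75 × 334.6 = 251 kN.

251 kN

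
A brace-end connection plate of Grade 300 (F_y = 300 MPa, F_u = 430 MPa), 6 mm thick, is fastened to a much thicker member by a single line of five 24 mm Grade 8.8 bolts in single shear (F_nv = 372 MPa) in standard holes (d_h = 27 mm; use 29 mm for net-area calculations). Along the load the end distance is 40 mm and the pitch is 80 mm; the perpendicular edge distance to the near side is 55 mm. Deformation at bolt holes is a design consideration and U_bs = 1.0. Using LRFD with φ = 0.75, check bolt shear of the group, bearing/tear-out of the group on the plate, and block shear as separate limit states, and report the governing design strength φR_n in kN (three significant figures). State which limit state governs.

Bolt shear: A_b = π·24²/4 = 452.4 mm²; R_n = 372 × 452.4 × 5 × 1 / 1000 = 841.4 kN → 0.75 × 841.4 = 631 kN.
Bearing: edge l_c = 26.5, r_n = 82.04 kN; interior l_c = 53, r_n = 148.6 kN; R_n = 82.04 + 4·148.6 = 676.5 kN → 507 kN.
Block shear: A_gv = 2160, A_nv = 1377, A_nt = 243 mm²; R_n = min(0.6F_uA_nv, 0.6F_yA_gv) + U_bs·F_u·A_nt = 459.8 kN → 345 kN.
Block shear governs: 345 kN.

345 kN (block shear governs)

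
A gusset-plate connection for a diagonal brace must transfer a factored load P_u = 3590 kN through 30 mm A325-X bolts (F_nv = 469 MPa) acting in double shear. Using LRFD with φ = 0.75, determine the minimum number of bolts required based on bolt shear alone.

A_b = π·30²/4 = 706.9 mm².
Per-bolt design strength φR_n = 0.75 × 469 × 706.9 × 2 / 1000 = 497.3 kN.
n ≥ 3590 / 497.3 = 7.219 → use 8 bolts.

8 bolts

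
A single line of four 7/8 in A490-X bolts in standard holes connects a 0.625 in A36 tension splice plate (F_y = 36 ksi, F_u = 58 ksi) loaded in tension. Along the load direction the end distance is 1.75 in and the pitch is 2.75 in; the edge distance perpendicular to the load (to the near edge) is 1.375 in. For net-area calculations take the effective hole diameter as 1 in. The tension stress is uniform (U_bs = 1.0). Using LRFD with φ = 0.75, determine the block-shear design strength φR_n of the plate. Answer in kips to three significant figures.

125 kips

Shear plane L_v = 1.75 + 3·2.75 = 10 in; A_gv = 10 × 0.625 = 6.25 in².
A_nv = (10 − 3.5·1) × 0.625 = 4.062 in².
A_nt = (1.375 − 0.5·1) × 0.625 = 0.5469 in².
0.6 F_u A_nv = 141.4 kips; 0.6 F_y A_gv = 135 kips → shear yielding governs the shear term.
R_n = 135 + 1.0 × 58 × 0.5469 = 166.7 kips.
Design strength φR_n = 0.75 × 166.7 = 125 kips.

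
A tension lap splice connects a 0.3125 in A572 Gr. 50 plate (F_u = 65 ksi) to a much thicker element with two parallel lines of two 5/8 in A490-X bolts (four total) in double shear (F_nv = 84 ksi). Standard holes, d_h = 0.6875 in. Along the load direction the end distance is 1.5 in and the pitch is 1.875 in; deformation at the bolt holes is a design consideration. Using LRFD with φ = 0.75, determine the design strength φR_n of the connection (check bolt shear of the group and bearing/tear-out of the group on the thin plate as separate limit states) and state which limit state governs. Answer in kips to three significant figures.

Bolt shear: A_b = π·0.625²/4 = 0.3068 in²; R_n = 84 × 0.3068 × 4 × 2 = 206.2 kips → 0.75 × 206.2 = 155 kips.
Bearing (1.2 l_c t F_u ≤ 2.4 d t F_u): upper limit = 2.4·0.625·0.3125·65 = 30.47 kips.
  Edge l_c = 1.5 − 0.6875/2 = 1.156 → r_n = 28.18 kips; interior l_c = 1.875 − 0.6875 = 1.188 → r_n = 28.95 kips.
  R_n,bearing = 2·28.18 + 2·28.95 = 114.3 kips → 0.75 × 114.3 = 85.7 kips.
Bearing governs: 85.7 kips.

85.7 kips (bearing governs)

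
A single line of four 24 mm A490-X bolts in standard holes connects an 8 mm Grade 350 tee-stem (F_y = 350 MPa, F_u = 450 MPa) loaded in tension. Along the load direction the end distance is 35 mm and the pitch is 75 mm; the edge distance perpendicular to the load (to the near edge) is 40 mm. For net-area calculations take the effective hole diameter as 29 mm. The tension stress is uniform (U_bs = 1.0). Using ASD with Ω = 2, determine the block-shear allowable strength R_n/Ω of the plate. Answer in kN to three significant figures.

Shear plane L_v = 35 + 3·75 = 260 mm; A_gv = 260 × 8 = 2080 mm².
A_nv = (260 − 3.5·29) × 8 = 1268 mm².
A_nt = (40 − 0.5·29) × 8 = 204 mm².
0.6 F_u A_nv = 342.4 kN; 0.6 F_y A_gv = 436.8 kN → shear rupture governs the shear term.
R_n = 342.4 + 1.0 × 450 × 204 / 1000 = 434.2 kN.
Allowable strength R_n/Ω = 434.2 / 2 = 217 kN.

217 kN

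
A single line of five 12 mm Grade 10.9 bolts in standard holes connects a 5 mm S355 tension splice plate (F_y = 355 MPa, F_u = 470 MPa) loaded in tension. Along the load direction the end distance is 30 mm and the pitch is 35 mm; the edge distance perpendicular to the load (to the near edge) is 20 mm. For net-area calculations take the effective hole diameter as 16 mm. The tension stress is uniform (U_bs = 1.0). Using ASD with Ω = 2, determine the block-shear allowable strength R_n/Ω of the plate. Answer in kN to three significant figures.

Shear plane L_v = 30 + 4·35 = 170 mm; A_gv = 170 × 5 = 850 mm².
A_nv = (170 − 4.5·16) × 5 = 490 mm².
A_nt = (20 − 0.5·16) × 5 = 60 mm².
0.6 F_u A_nv = 138.2 kN; 0.6 F_y A_gv = 181.1 kN → shear rupture governs the shear term.
R_n = 138.2 + 1.0 × 470 × 60 / 1000 = 166.4 kN.
Allowable strength R_n/Ω = 166.4 / 2 = 83.2 kN.

83.2 kN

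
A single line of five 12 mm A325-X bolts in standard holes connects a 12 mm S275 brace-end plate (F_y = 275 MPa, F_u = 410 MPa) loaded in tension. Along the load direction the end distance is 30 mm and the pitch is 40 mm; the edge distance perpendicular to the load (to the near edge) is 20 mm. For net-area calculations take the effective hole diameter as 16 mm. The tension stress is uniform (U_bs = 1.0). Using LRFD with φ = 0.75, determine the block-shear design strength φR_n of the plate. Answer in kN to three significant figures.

306 kN

Shear plane L_v = 30 + 4·40 = 190 mm; A_gv = 190 × 12 = 2280 mm².
A_nv = (190 − 4.5·16) × 12 = 1416 mm².
A_nt = (20 − 0.5·16) × 12 = 144 mm².
0.6 F_u A_nv = 348.3 kN; 0.6 F_y A_gv = 376.2 kN → shear rupture governs the shear term.
R_n = 348.3 + 1.0 × 410 × 144 / 1000 = 407.4 kN.
Design strength φR_n = 0.75 × 407.4 = 306 kN.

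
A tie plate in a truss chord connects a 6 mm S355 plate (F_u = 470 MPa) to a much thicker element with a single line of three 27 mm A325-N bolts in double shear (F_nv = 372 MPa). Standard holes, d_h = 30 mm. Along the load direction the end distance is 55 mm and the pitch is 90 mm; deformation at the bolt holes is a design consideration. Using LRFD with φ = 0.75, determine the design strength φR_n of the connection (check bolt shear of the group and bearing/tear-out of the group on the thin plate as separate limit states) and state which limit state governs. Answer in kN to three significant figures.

Bolt shear: A_b = π·27²/4 = 572.6 mm²; R_n = 372 × 572.6 × 3 × 2 / 1000 = 1278 kN → 0.75 × 1278 = 958 kN.
Bearing (1.2 l_c t F_u ≤ 2.4 d t F_u): upper limit = 2.4·27·6·470 / 1000 = 182.7 kN.
  Edge l_c = 55 − 30/2 = 40 → r_n = 135.4 kN; interior l_c = 90 − 30 = 60 → r_n = 182.7 kN.
  R_n,bearing = 1·135.4 + 2·182.7 = 500.8 kN → 0.75 × 500.8 = 376 kN.
Bearing governs: 376 kN.

376 kN (bearing governs)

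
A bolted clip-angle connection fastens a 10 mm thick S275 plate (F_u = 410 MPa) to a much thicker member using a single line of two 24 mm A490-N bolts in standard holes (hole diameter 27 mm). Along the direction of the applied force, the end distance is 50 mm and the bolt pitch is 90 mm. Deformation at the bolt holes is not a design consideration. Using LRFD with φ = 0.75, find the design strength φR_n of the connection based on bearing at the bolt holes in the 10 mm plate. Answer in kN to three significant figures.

Per bolt r_n = 1.5 l_c t F_u ≤ 3.0 d t F_u; upper limit = 3.0 × 24 × 10 × 410 / 1000 = 295.2 kN.
Edge bolt: l_c = 50 − 27/2 = 36.5 mm → 1.5 × 36.5 × 10 × 410 / 1000 = 224.5 → r_n = 224.5 kN.
Interior bolts: l_c = 90 − 27 = 63 mm → 1.5 × 63 × 10 × 410 / 1000 = 387.4 → r_n = 295.2 kN.
R_n = 1 × 224.5 + 1 × 295.2 = 519.7 kN.
Design strength φR_n = 0.75 × 519.7 = 390 kN.

390 kN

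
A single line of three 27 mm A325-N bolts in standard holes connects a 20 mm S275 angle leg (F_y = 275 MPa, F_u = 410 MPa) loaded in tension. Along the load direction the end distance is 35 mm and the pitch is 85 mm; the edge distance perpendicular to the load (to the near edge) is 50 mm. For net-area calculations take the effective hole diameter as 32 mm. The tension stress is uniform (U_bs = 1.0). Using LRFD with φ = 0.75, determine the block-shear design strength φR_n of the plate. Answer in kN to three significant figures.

Shear plane L_v = 35 + 2·85 = 205 mm; A_gv = 205 × 20 = 4100 mm².
A_nv = (205 − 2.5·32) × 20 = 2500 mm².
A_nt = (50 − 0.5·32) × 20 = 680 mm².
0.6 F_u A_nv = 615 kN; 0.6 F_y A_gv = 676.5 kN → shear rupture governs the shear term.
R_n = 615 + 1.0 × 410 × 680 / 1000 = 893.8 kN.
Design strength φR_n = 0.75 × 893.8 = 670 kN.

670 kN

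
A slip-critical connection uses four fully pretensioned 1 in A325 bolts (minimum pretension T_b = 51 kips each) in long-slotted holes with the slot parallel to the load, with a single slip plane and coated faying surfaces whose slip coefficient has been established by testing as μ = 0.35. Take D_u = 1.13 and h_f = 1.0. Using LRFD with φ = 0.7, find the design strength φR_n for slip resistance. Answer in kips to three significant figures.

56.5 kips

R_n = μ · D_u · h_f · T_b · n_s · n_b = 0.35 × 1.13 × 1.0 × 51 × 1 × 4 = 80.68 kips.
Design strength φR_n = 0.7 × 80.68 = 56.5 kips.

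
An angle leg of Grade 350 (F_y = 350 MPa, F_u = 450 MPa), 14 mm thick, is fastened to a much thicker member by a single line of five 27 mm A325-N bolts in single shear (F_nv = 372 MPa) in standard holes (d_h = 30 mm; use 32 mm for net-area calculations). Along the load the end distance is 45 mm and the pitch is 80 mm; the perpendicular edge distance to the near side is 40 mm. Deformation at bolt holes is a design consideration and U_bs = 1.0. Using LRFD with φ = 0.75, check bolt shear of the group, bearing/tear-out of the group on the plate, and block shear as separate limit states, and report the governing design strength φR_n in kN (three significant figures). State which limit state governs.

Bolt shear: A_b = π·27²/4 = 572.6 mm²; R_n = 372 × 572.6 × 5 × 1 / 1000 = 1065 kN → 0.75 × 1065 = 799 kN.
Bearing: edge l_c = 30, r_n = 226.8 kN; interior l_c = 50, r_n = 378 kN; R_n = 226.8 + 4·378 = 1739 kN → 1300 kN.
Block shear: A_gv = 5110, A_nv = 3094, A_nt = 336 mm²; R_n = min(0.6F_uA_nv, 0.6F_yA_gv) + U_bs·F_u·A_nt = 986.6 kN → 740 kN.
Block shear governs: 740 kN.

740 kN (block shear governs)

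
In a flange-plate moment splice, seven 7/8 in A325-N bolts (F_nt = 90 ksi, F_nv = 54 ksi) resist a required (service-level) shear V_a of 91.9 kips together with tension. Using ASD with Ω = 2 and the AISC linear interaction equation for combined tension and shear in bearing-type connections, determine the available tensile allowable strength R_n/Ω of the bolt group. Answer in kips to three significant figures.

93.1 kips

A_b = π·0.875²/4 = 0.6013 in²; f_rv = 91.9 / (7 × 0.6013) = 21.83 ksi.
F'_nt = 1.3 F_nt − (Ω F_nt / F_nv) f_rv = 1.3·90 − (2·90/54)·21.83 = 44.22 ksi, capped at F_nt → F'_nt = 44.22 ksi.
R_n = F'_nt · A_b · n = 44.22 × 0.6013 × 7 = 186.1 kips.
Allowable strength R_n/Ω = 186.1 / 2 = 93.1 kips.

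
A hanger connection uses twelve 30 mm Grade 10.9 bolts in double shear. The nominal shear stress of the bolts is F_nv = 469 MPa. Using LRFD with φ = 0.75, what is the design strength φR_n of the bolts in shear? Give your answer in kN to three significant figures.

5970 kN

A_b = π × 30² / 4 = 706.9 mm².
R_n = F_nv · A_b · n · n_s = 469 × 706.9 × 12 × 2 / 1000 = 7956 kN.
Design strength φR_n = 0.75 × 7956 = 5970 kN.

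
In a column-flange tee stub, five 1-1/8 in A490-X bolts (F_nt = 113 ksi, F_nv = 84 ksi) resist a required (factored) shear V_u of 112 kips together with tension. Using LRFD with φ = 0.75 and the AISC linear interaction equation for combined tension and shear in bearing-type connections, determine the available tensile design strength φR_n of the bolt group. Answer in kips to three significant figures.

A_b = π·1.125²/4 = 0.994 in²; f_rv = 112 / (5 × 0.994) = 22.53 ksi.
F'_nt = 1.3 F_nt − (F_nt / φF_nv) f_rv = 1.3·113 − (113/(0.75·84))·22.53 = 106.5 ksi, capped at F_nt → F'_nt = 106.5 ksi.
R_n = F'_nt · A_b · n = 106.5 × 0.994 × 5 = 529.2 kips.
Design strength φR_n = 0.75 × 529.2 = 397 kips.

397 kips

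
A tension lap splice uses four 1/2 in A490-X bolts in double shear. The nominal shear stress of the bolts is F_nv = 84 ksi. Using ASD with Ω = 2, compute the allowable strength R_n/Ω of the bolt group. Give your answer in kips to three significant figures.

A_b = π × 0.5² / 4 = 0.1963 in².
R_n = F_nv · A_b · n · n_s = 84 × 0.1963 × 4 × 2 = 131.9 kips.
Allowable strength R_n/Ω = 131.9 / 2 = 66 kips.

66 kips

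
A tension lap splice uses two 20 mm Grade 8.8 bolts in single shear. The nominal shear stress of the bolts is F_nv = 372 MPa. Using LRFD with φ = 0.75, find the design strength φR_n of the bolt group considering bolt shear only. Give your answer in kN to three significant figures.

A_b = π × 20² / 4 = 314.2 mm².
R_n = F_nv · A_b · n · n_s = 372 × 314.2 × 2 × 1 / 1000 = 233.7 kN.
Design strength φR_n = 0.75 × 233.7 = 175 kN.

175 kN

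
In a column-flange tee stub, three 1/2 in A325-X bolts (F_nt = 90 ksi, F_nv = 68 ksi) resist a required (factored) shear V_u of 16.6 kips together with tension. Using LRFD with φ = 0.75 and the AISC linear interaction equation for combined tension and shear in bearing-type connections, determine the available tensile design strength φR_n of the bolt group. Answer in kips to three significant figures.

A_b = π·0.5²/4 = 0.1963 in²; f_rv = 16.6 / (3 × 0.1963) = 28.18 ksi.
F'_nt = 1.3 F_nt − (F_nt / φF_nv) f_rv = 1.3·90 − (90/(0.75·68))·28.18 = 67.27 ksi, capped at F_nt → F'_nt = 67.27 ksi.
R_n = F'_nt · A_b · n = 67.27 × 0.1963 × 3 = 39.62 kips.
Design strength φR_n = 0.75 × 39.62 = 29.7 kips.

29.7 kips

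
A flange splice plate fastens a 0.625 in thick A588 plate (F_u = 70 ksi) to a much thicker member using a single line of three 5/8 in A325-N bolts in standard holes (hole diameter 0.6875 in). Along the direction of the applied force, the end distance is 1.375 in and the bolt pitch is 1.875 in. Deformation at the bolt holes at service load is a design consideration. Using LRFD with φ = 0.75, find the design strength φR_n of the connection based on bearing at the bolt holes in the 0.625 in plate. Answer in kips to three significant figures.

Per bolt r_n = 1.2 l_c t F_u ≤ 2.4 d t F_u; upper limit = 2.4 × 0.625 × 0.625 × 70 = 65.62 kips.
Edge bolt: l_c = 1.375 − 0.6875/2 = 1.031 in → 1.2 × 1.031 × 0.625 × 70 = 54.14 → r_n = 54.14 kips.
Interior bolts: l_c = 1.875 − 0.6875 = 1.188 in → 1.2 × 1.188 × 0.625 × 70 = 62.34 → r_n = 62.34 kips.
R_n = 1 × 54.14 + 2 × 62.34 = 178.8 kips.
Design strength φR_n = 0.75 × 178.8 = 134 kips.

134 kips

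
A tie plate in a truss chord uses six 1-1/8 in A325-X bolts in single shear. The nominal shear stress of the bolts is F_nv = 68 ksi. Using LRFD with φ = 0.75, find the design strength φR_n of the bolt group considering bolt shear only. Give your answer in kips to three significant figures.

A_b = π × 1.125² / 4 = 0.994 in².
R_n = F_nv · A_b · n · n_s = 68 × 0.994 × 6 × 1 = 405.6 kips.
Design strength φR_n = 0.75 × 405.6 = 304 kips.

304 kips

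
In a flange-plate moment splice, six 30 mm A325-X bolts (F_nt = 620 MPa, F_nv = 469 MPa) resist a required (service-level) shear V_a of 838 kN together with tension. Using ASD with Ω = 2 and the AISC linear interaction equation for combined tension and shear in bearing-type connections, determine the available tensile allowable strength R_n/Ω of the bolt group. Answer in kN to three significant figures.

A_b = π·30²/4 = 706.9 mm²; f_rv = 838 × 1000 / (6 × 706.9) = 197.6 MPa.
F'_nt = 1.3 F_nt − (Ω F_nt / F_nv) f_rv = 1.3·620 − (2·620/469)·197.6 = 283.6 MPa, capped at F_nt → F'_nt = 283.6 MPa.
R_n = F'_nt · A_b · n = 283.6 × 706.9 × 6 / 1000 = 1203 kN.
Allowable strength R_n/Ω = 1203 / 2 = 601 kN.

601 kN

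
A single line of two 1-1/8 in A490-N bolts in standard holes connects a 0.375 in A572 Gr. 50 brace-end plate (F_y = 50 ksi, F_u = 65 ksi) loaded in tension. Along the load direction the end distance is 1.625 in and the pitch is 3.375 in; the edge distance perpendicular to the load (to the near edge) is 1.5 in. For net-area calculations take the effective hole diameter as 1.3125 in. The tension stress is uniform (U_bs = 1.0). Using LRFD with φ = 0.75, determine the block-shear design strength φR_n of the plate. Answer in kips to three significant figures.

48.7 kips

Shear plane L_v = 1.625 + 1·3.375 = 5 in; A_gv = 5 × 0.375 = 1.875 in².
A_nv = (5 − 1.5·1.3125) × 0.375 = 1.137 in².
A_nt = (1.5 − 0.5·1.3125) × 0.375 = 0.3164 in².
0.6 F_u A_nv = 44.33 kips; 0.6 F_y A_gv = 56.25 kips → shear rupture governs the shear term.
R_n = 44.33 + 1.0 × 65 × 0.3164 = 64.9 kips.
Design strength φR_n = 0.75 × 64.9 = 48.7 kips.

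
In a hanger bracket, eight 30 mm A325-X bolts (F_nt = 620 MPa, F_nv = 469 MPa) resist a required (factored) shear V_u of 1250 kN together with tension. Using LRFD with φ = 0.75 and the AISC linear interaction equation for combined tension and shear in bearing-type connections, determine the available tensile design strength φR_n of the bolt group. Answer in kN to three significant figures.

1770 kN

A_b = π·30²/4 = 706.9 mm²; f_rv = 1250 × 1000 / (8 × 706.9) = 221 MPa.
F'_nt = 1.3 F_nt − (F_nt / φF_nv) f_rv = 1.3·620 − (620/(0.75·469))·221 = 416.4 MPa, capped at F_nt → F'_nt = 416.4 MPa.
R_n = F'_nt · A_b · n = 416.4 × 706.9 × 8 / 1000 = 2355 kN.
Design strength φR_n = 0.75 × 2355 = 1770 kN.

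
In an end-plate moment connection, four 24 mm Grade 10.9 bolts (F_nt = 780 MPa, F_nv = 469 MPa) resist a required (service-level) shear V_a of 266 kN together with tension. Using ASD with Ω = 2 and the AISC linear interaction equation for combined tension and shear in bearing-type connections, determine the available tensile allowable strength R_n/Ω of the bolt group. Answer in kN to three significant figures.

475 kN

A_b = π·24²/4 = 452.4 mm²; f_rv = 266 × 1000 / (4 × 452.4) = 147 MPa.
F'_nt = 1.3 F_nt − (Ω F_nt / F_nv) f_rv = 1.3·780 − (2·780/469)·147 = 525.1 MPa, capped at F_nt → F'_nt = 525.1 MPa.
R_n = F'_nt · A_b · n = 525.1 × 452.4 × 4 / 1000 = 950.1 kN.
Allowable strength R_n/Ω = 950.1 / 2 = 475 kN.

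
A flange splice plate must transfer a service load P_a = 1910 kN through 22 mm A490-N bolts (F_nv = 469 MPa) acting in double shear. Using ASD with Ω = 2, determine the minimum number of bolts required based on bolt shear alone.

A_b = π·22²/4 = 380.1 mm².
Per-bolt allowable strength R_n/Ω = 469 × 380.1 × 2 / 1000 / 2 = 178.3 kN.
n ≥ 1910 / 178.3 = 10.71 → use 11 bolts.

11 bolts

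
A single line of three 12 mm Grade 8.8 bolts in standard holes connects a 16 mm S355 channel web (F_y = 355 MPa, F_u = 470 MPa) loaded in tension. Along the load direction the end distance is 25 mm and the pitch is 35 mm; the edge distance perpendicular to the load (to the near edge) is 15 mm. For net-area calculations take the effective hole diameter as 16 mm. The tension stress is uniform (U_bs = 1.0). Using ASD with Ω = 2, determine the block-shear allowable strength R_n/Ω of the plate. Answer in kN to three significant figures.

150 kN

Shear plane L_v = 25 + 2·35 = 95 mm; A_gv = 95 × 16 = 1520 mm².
A_nv = (95 − 2.5·16) × 16 = 880 mm².
A_nt = (15 − 0.5·16) × 16 = 112 mm².
0.6 F_u A_nv = 248.2 kN; 0.6 F_y A_gv = 323.8 kN → shear rupture governs the shear term.
R_n = 248.2 + 1.0 × 470 × 112 / 1000 = 300.8 kN.
Allowable strength R_n/Ω = 300.8 / 2 = 150 kN.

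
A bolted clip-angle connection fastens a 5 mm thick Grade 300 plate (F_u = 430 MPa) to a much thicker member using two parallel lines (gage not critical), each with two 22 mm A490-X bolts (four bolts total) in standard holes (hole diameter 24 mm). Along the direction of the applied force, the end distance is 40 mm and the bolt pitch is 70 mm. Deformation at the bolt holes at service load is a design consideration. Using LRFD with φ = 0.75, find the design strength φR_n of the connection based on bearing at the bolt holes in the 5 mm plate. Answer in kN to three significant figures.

279 kN

Per bolt r_n = 1.2 l_c t F_u ≤ 2.4 d t F_u; upper limit = 2.4 × 22 × 5 × 430 / 1000 = 113.5 kN.
Edge bolt: l_c = 40 − 24/2 = 28 mm → 1.2 × 28 × 5 × 430 / 1000 = 72.24 → r_n = 72.24 kN.
Interior bolts: l_c = 70 − 24 = 46 mm → 1.2 × 46 × 5 × 430 / 1000 = 118.7 → r_n = 113.5 kN.
R_n = 2 × 72.24 + 2 × 113.5 = 371.5 kN.
Design strength φR_n = 0.75 × 371.5 = 279 kN.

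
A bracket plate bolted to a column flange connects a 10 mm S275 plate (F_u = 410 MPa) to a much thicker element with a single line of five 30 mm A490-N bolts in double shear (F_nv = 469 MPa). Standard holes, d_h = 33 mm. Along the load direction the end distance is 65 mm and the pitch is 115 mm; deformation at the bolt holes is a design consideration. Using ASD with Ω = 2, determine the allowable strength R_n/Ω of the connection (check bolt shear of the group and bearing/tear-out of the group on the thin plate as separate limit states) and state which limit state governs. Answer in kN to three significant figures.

710 kN (bearing governs)

Bolt shear: A_b = π·30²/4 = 706.9 mm²; R_n = 469 × 706.9 × 5 × 2 / 1000 = 3315 kN → 3315 / 2 = 1660 kN.
Bearing (1.2 l_c t F_u ≤ 2.4 d t F_u): upper limit = 2.4·30·10·410 / 1000 = 295.2 kN.
  Edge l_c = 65 − 33/2 = 48.5 → r_n = 238.6 kN; interior l_c = 115 − 33 = 82 → r_n = 295.2 kN.
  R_n,bearing = 1·238.6 + 4·295.2 = 1419 kN → 1419 / 2 = 710 kN.
Bearing governs: 710 kN.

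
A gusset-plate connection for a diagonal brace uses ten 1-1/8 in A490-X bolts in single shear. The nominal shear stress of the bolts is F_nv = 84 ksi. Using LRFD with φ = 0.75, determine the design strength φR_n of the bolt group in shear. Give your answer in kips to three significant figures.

626 kips

A_b = π × 1.125² / 4 = 0.994 in².
R_n = F_nv · A_b · n · n_s = 84 × 0.994 × 10 × 1 = 835 kips.
Design strength φR_n = 0.75 × 835 = 626 kips.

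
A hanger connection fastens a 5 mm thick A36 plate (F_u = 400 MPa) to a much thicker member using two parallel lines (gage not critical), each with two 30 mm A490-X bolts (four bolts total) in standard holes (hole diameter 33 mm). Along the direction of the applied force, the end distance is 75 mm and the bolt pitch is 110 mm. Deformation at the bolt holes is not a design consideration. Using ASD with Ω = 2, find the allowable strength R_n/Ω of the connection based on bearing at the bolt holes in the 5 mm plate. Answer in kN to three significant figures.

356 kN

Per bolt r_n = 1.5 l_c t F_u ≤ 3.0 d t F_u; upper limit = 3.0 × 30 × 5 × 400 / 1000 = 180 kN.
Edge bolt: l_c = 75 − 33/2 = 58.5 mm → 1.5 × 58.5 × 5 × 400 / 1000 = 175.5 → r_n = 175.5 kN.
Interior bolts: l_c = 110 − 33 = 77 mm → 1.5 × 77 × 5 × 400 / 1000 = 231 → r_n = 180 kN.
R_n = 2 × 175.5 + 2 × 180 = 711 kN.
Allowable strength R_n/Ω = 711 / 2 = 356 kN.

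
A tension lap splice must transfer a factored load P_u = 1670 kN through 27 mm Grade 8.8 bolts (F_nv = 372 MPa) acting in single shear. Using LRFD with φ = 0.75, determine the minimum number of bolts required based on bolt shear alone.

11 bolts

A_b = π·27²/4 = 572.6 mm².
Per-bolt design strength φR_n = 0.75 × 372 × 572.6 × 1 / 1000 = 159.7 kN.
n ≥ 1670 / 159.7 = 10.45 → use 11 bolts.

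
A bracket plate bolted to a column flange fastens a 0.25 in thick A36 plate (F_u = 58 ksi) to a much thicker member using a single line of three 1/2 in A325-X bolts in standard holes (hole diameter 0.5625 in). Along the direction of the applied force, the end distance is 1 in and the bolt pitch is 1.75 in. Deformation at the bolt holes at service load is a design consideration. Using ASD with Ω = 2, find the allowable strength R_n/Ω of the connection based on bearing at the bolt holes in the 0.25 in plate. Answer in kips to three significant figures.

Per bolt r_n = 1.2 l_c t F_u ≤ 2.4 d t F_u; upper limit = 2.4 × 0.5 × 0.25 × 58 = 17.4 kips.
Edge bolt: l_c = 1 − 0.5625/2 = 0.7188 in → 1.2 × 0.7188 × 0.25 × 58 = 12.51 → r_n = 12.51 kips.
Interior bolts: l_c = 1.75 − 0.5625 = 1.188 in → 1.2 × 1.188 × 0.25 × 58 = 20.66 → r_n = 17.4 kips.
R_n = 1 × 12.51 + 2 × 17.4 = 47.31 kips.
Allowable strength R_n/Ω = 47.31 / 2 = 23.7 kips.

23.7 kips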